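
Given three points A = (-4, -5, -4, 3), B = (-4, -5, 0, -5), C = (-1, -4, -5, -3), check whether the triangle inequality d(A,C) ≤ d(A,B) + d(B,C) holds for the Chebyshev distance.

d(A,B) = max(0, 0, 4, 8) = 8, d(B,C) = max(3, 1, 5, 2) = 5, d(A,C) = max(3, 1, 1, 6) = 6.
d(A,C) = 6 ≤ 8 + 5 = 13. Triangle inequality is satisfied.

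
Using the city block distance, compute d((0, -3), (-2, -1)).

Σ|x_i - y_i| = |0 - (-2)| + |-3 - (-1)| = 2 + 2 = 4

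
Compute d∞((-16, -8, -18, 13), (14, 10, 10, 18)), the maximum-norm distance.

max(|x_i - y_i|) = max(|-16 - 14|, |-8 - 10|, |-18 - 10|, |13 - 18|) = max(30, 18, 28, 5) = 30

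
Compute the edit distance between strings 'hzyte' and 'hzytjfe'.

Let D[i][j] be the edit distance between the first i characters of 'hzyte' and the first j characters of 'hzytjfe', with D[i][0] = i, D[0][j] = j, and D[i][j] = D[i-1][j-1] if the characters match, else 1 + min(D[i-1][j], D[i][j-1], D[i-1][j-1]). Filling the table (rows: prefixes of 'hzyte', columns: prefixes of 'hzytjfe'):
     ε  h  z  y  t  j  f  e
  ε  0  1  2  3  4  5  6  7
  h  1  0  1  2  3  4  5  6
  z  2  1  0  1  2  3  4  5
  y  3  2  1  0  1  2  3  4
  t  4  3  2  1  0  1  2  3
  e  5  4  3  2  1  1  2  2
The bottom-right entry gives D[5][7] = 2, so no sequence of fewer than 2 edits works. Backtracking through the table gives one optimal edit sequence (2 edits):
  hzyte → hzytje (ins j @5)
  hzytje → hzytjfe (ins f @6)
Edit distance = 2.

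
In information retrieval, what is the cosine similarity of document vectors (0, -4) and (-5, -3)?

With u = (0, -4), v = (-5, -3):
u·v = 0·(-5) + (-4)·(-3) = 0 + 12 = 12.
|u| = √(0² + (-4)²) = √16, |v| = √((-5)² + (-3)²) = √34, so |u||v| = √(16·34) = √544.
cos θ = (u·v)/(|u||v|) = 12/√544 ≈ 0.5145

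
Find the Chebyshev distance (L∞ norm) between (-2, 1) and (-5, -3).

max(|x_i - y_i|) = max(|-2 - (-5)|, |1 - (-3)|) = max(3, 4) = 4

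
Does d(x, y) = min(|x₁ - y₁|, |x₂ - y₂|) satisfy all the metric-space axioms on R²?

No. d fails identity of indiscernibles: take x = (0, 0) and y = (0, 8). Then d(x,y) = min(|0 - 0|, |0 - 8|) = min(0, 8) = 0, yet x ≠ y.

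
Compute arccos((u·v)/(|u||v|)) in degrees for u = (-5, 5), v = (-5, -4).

With u = (-5, 5), v = (-5, -4):
u·v = (-5)·(-5) + 5·(-4) = 25 + (-20) = 5.
|u| = √((-5)² + 5²) = √50, |v| = √((-5)² + (-4)²) = √41, so |u||v| = √(50·41) = √2050.
cos θ = (u·v)/(|u||v|) = 5/√2050 ≈ 0.110432
θ = arccos(0.110432) ≈ 83.66°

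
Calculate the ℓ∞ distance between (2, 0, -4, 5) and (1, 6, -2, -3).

max(|x_i - y_i|) = max(|2 - 1|, |0 - 6|, |-4 - (-2)|, |5 - (-3)|) = max(1, 6, 2, 8) = 8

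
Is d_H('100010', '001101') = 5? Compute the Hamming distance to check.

Differing positions: 1, 3, 4, 5, 6. Hamming distance = 5, so the claim is true.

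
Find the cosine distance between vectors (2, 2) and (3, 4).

With u = (2, 2), v = (3, 4):
u·v = 2·3 + 2·4 = 6 + 8 = 14.
|u| = √(2² + 2²) = √8, |v| = √(3² + 4²) = √25, so |u||v| = √(8·25) = √200.
cos θ = (u·v)/(|u||v|) = 14/√200 ≈ 0.9899
Cosine distance = 1 - cos θ ≈ 1 - 0.9899 = 0.0101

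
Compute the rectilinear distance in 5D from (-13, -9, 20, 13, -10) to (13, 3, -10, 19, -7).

Σ|x_i - y_i| = |-13 - 13| + |-9 - 3| + |20 - (-10)| + |13 - 19| + |-10 - (-7)| = 26 + 12 + 30 + 6 + 3 = 77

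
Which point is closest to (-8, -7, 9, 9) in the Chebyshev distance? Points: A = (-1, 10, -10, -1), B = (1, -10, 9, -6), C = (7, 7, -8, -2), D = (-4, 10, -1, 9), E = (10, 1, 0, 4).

Distances: d(A) = 19, d(B) = 15, d(C) = 17, d(D) = 17, d(E) = 18. Nearest: B = (1, -10, 9, -6) with distance 15.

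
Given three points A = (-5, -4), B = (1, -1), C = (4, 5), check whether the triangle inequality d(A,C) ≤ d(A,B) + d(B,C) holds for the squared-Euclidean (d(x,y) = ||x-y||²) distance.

d(A,B) = 6² + 3² = 45, d(B,C) = 3² + 6² = 45, d(A,C) = 9² + 9² = 162.
d(A,C) = 162 > 45 + 45 = 90. Triangle inequality is VIOLATED. (Squared-Euclidean is not a metric — this is a counterexample.)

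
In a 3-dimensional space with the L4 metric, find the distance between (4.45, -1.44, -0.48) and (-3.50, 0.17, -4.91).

(Σ|x_i - y_i|^4)^(1/4) = (|4.45 - (-3.5)|^4 + |-1.44 - 0.17|^4 + |-0.48 - (-4.91)|^4)^(1/4)
= (7.95^4 + 1.61^4 + 4.43^4)^(1/4) ≈ (3994.556 + 6.719 + 385.1367)^(1/4) = (4386.4117)^(1/4) ≈ 8.1382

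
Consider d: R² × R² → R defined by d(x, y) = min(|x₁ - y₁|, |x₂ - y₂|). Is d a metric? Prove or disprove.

No. d fails identity of indiscernibles: take x = (-2, 0) and y = (-2, 4). Then d(x,y) = min(|-2 - (-2)|, |0 - 4|) = min(0, 4) = 0, yet x ≠ y.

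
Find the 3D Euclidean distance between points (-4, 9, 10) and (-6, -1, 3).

√(Σ(x_i - y_i)²) = √((-4 - (-6))² + (9 - (-1))² + (10 - 3)²)
= √(2² + 10² + 7²) = √(4 + 100 + 49) = √153 ≈ 12.3693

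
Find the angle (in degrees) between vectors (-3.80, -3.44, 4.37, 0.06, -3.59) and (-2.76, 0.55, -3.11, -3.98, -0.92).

With u = (-3.80, -3.44, 4.37, 0.06, -3.59), v = (-2.76, 0.55, -3.11, -3.98, -0.92):
u·v = (-3.8)·(-2.76) + (-3.44)·0.55 + 4.37·(-3.11) + 0.06·(-3.98) + (-3.59)·(-0.92) = 10.488 + (-1.892) + (-13.5907) + (-0.2388) + 3.3028 = -1.9307.
|u| = √((-3.8)² + (-3.44)² + 4.37² + 0.06² + (-3.59)²) = √(14.44 + 11.8336 + 19.0969 + 0.0036 + 12.8881) = √58.2622, |v| = √((-2.76)² + 0.55² + (-3.11)² + (-3.98)² + (-0.92)²) = √(7.6176 + 0.3025 + 9.6721 + 15.8404 + 0.8464) = √34.279.
cos θ = (u·v)/(|u||v|) = -1.9307/(√58.2622·√34.279) ≈ -0.043202
θ = arccos(-0.043202) ≈ 92.48°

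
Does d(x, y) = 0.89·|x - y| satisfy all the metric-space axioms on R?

Yes. Since |x - y| is a metric on R and 0.89 > 0, the positive scalar multiple 0.89·|x - y| is also a metric: scaling by a positive constant preserves non-negativity, identity (d=0 ⟺ |x-y|=0 ⟺ x=y), symmetry, and the triangle inequality.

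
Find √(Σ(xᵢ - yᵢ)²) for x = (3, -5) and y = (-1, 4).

√(Σ(x_i - y_i)²) = √((3 - (-1))² + (-5 - 4)²)
= √(4² + (-9)²) = √(16 + 81) = √97 ≈ 9.8489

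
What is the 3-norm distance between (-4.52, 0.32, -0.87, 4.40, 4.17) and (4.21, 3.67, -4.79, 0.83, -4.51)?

(Σ|x_i - y_i|^3)^(1/3) = (|-4.52 - 4.21|^3 + |0.32 - 3.67|^3 + |-0.87 - (-4.79)|^3 + |4.4 - 0.83|^3 + |4.17 - (-4.51)|^3)^(1/3)
= (8.73^3 + 3.35^3 + 3.92^3 + 3.57^3 + 8.68^3)^(1/3) ≈ (665.3386 + 37.5954 + 60.2363 + 45.4993 + 653.972)^(1/3) = (1462.6416)^(1/3) ≈ 11.3513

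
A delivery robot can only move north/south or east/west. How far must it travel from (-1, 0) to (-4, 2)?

Σ|x_i - y_i| = |-1 - (-4)| + |0 - 2| = 3 + 2 = 5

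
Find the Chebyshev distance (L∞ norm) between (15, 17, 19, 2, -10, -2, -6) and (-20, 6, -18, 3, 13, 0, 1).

max(|x_i - y_i|) = max(|15 - (-20)|, |17 - 6|, |19 - (-18)|, |2 - 3|, |-10 - 13|, |-2 - 0|, |-6 - 1|) = max(35, 11, 37, 1, 23, 2, 7) = 37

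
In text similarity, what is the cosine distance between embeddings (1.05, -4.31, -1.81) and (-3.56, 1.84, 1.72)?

With u = (1.05, -4.31, -1.81), v = (-3.56, 1.84, 1.72):
u·v = 1.05·(-3.56) + (-4.31)·1.84 + (-1.81)·1.72 = (-3.738) + (-7.9304) + (-3.1132) = -14.7816.
|u| = √(1.05² + (-4.31)² + (-1.81)²) = √(1.1025 + 18.5761 + 3.2761) = √22.9547, |v| = √((-3.56)² + 1.84² + 1.72²) = √(12.6736 + 3.3856 + 2.9584) = √19.0176.
cos θ = (u·v)/(|u||v|) = -14.7816/(√22.9547·√19.0176) ≈ -0.7075
Cosine distance = 1 - cos θ ≈ 1 - (-0.7075) = 1.7075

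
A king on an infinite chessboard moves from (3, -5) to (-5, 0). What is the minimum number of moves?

max(|x_i - y_i|) = max(|3 - (-5)|, |-5 - 0|) = max(8, 5) = 8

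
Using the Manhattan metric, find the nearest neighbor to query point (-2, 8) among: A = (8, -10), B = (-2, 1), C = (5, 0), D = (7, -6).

Distances: d(A) = 28, d(B) = 7, d(C) = 15, d(D) = 23. Nearest: B = (-2, 1) with distance 7.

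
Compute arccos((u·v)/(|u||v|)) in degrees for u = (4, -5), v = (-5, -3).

With u = (4, -5), v = (-5, -3):
u·v = 4·(-5) + (-5)·(-3) = (-20) + 15 = -5.
|u| = √(4² + (-5)²) = √41, |v| = √((-5)² + (-3)²) = √34, so |u||v| = √(41·34) = √1394.
cos θ = (u·v)/(|u||v|) = -5/√1394 ≈ -0.133918
θ = arccos(-0.133918) ≈ 97.7°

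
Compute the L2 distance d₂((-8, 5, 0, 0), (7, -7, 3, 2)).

√(Σ(x_i - y_i)²) = √((-8 - 7)² + (5 - (-7))² + (0 - 3)² + (0 - 2)²)
= √((-15)² + 12² + (-3)² + (-2)²) = √(225 + 144 + 9 + 4) = √382 ≈ 19.5448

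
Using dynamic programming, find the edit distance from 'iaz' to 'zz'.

Let D[i][j] be the edit distance between the first i characters of 'iaz' and the first j characters of 'zz', with D[i][0] = i, D[0][j] = j, and D[i][j] = D[i-1][j-1] if the characters match, else 1 + min(D[i-1][j], D[i][j-1], D[i-1][j-1]). Filling the table (rows: prefixes of 'iaz', columns: prefixes of 'zz'):
     ε  z  z
  ε  0  1  2
  i  1  1  2
  a  2  2  2
  z  3  2  2
The bottom-right entry gives D[3][2] = 2, so no sequence of fewer than 2 edits works. Backtracking through the table gives one optimal edit sequence (2 edits):
  iaz → az (del i @1)
  az → zz (sub a→z @1)
Edit distance = 2.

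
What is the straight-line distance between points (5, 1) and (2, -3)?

√(Σ(x_i - y_i)²) = √((5 - 2)² + (1 - (-3))²)
= √(3² + 4²) = √(9 + 16) = √25 = 5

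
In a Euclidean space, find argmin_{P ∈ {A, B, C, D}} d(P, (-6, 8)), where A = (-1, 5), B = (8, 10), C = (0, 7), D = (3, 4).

Distances: d(A) ≈ 5.831, d(B) ≈ 14.1421, d(C) ≈ 6.0828, d(D) ≈ 9.8489. Nearest: A = (-1, 5) with distance 5.831.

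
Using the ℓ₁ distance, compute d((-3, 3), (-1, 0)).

Σ|x_i - y_i| = |-3 - (-1)| + |3 - 0| = 2 + 3 = 5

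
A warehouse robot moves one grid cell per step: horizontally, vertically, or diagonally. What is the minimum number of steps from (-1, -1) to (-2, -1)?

max(|x_i - y_i|) = max(|-1 - (-2)|, |-1 - (-1)|) = max(1, 0) = 1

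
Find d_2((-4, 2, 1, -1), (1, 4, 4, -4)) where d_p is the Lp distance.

(Σ|x_i - y_i|^2)^(1/2) = (|-4 - 1|^2 + |2 - 4|^2 + |1 - 4|^2 + |-1 - (-4)|^2)^(1/2)
= (5^2 + 2^2 + 3^2 + 3^2)^(1/2) = (25 + 4 + 9 + 9)^(1/2) = (47)^(1/2) ≈ 6.8557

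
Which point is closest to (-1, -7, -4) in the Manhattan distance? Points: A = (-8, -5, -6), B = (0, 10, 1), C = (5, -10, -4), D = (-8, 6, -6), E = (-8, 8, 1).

Distances: d(A) = 11, d(B) = 23, d(C) = 9, d(D) = 22, d(E) = 27. Nearest: C = (5, -10, -4) with distance 9.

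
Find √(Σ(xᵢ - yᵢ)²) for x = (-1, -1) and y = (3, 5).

√(Σ(x_i - y_i)²) = √((-1 - 3)² + (-1 - 5)²)
= √((-4)² + (-6)²) = √(16 + 36) = √52 ≈ 7.2111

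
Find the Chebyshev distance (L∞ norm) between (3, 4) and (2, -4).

max(|x_i - y_i|) = max(|3 - 2|, |4 - (-4)|) = max(1, 8) = 8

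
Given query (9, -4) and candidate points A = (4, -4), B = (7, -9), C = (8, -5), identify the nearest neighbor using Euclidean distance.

Distances: d(A) = 5, d(B) ≈ 5.3852, d(C) ≈ 1.4142. Nearest: C = (8, -5) with distance 1.4142.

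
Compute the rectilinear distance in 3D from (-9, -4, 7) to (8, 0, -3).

Σ|x_i - y_i| = |-9 - 8| + |-4 - 0| + |7 - (-3)| = 17 + 4 + 10 = 31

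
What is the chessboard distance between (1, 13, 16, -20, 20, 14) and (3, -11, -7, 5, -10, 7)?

max(|x_i - y_i|) = max(|1 - 3|, |13 - (-11)|, |16 - (-7)|, |-20 - 5|, |20 - (-10)|, |14 - 7|) = max(2, 24, 23, 25, 30, 7) = 30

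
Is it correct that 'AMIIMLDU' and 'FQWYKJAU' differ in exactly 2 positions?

Differing positions: 1, 2, 3, 4, 5, 6, 7. Hamming distance = 7, so the claim that d_H = 2 is false.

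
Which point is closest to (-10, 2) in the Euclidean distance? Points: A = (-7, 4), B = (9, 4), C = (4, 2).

Distances: d(A) ≈ 3.6056, d(B) ≈ 19.105, d(C) = 14. Nearest: A = (-7, 4) with distance 3.6056.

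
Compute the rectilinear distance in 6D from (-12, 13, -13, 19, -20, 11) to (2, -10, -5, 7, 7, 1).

Σ|x_i - y_i| = |-12 - 2| + |13 - (-10)| + |-13 - (-5)| + |19 - 7| + |-20 - 7| + |11 - 1| = 14 + 23 + 8 + 12 + 27 + 10 = 94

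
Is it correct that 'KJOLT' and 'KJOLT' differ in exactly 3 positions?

Differing positions: none. Hamming distance = 0, so the claim that d_H = 3 is false.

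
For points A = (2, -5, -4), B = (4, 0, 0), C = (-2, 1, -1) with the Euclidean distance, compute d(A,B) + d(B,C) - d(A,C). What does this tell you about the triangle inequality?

d(A,B) = √(2² + 5² + 4²) = √45 ≈ 6.7082, d(B,C) = √(6² + 1² + 1²) = √38 ≈ 6.1644, d(A,C) = √(4² + 6² + 3²) = √61 ≈ 7.8102.
d(A,B) + d(B,C) - d(A,C) = 6.7082 + 6.1644 - 7.8102 = 12.8726 - 7.8102 = 5.0624 (to 4 decimal places). This is ≥ 0, so the triangle inequality holds for these points.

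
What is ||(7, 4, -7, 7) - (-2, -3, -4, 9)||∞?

max(|x_i - y_i|) = max(|7 - (-2)|, |4 - (-3)|, |-7 - (-4)|, |7 - 9|) = max(9, 7, 3, 2) = 9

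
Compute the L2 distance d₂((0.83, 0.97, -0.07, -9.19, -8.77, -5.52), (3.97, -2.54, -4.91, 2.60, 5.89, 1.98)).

√(Σ(x_i - y_i)²) = √((0.83 - 3.97)² + (0.97 - (-2.54))² + (-0.07 - (-4.91))² + (-9.19 - 2.6)² + (-8.77 - 5.89)² + (-5.52 - 1.98)²)
= √((-3.14)² + 3.51² + 4.84² + (-11.79)² + (-14.66)² + (-7.5)²) = √(9.8596 + 12.3201 + 23.4256 + 139.0041 + 214.9156 + 56.25) = √455.775 ≈ 21.3489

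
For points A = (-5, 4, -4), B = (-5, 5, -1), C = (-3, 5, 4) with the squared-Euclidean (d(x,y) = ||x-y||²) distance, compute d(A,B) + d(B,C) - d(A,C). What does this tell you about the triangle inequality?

d(A,B) = 0² + 1² + 3² = 10, d(B,C) = 2² + 0² + 5² = 29, d(A,C) = 2² + 1² + 8² = 69.
d(A,B) + d(B,C) - d(A,C) = 10 + 29 - 69 = 39 - 69 = -30. This is < 0, so the triangle inequality FAILS for these points (squared-Euclidean is not a metric).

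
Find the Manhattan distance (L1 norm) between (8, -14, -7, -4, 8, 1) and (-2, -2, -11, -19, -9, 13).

Σ|x_i - y_i| = |8 - (-2)| + |-14 - (-2)| + |-7 - (-11)| + |-4 - (-19)| + |8 - (-9)| + |1 - 13| = 10 + 12 + 4 + 15 + 17 + 12 = 70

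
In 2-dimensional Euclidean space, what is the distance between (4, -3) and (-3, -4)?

√(Σ(x_i - y_i)²) = √((4 - (-3))² + (-3 - (-4))²)
= √(7² + 1²) = √(49 + 1) = √50 ≈ 7.0711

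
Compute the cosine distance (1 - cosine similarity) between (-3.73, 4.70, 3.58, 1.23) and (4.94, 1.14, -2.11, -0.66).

With u = (-3.73, 4.70, 3.58, 1.23), v = (4.94, 1.14, -2.11, -0.66):
u·v = (-3.73)·4.94 + 4.7·1.14 + 3.58·(-2.11) + 1.23·(-0.66) = (-18.4262) + 5.358 + (-7.5538) + (-0.8118) = -21.4338.
|u| = √((-3.73)² + 4.7² + 3.58² + 1.23²) = √(13.9129 + 22.09 + 12.8164 + 1.5129) = √50.3322, |v| = √(4.94² + 1.14² + (-2.11)² + (-0.66)²) = √(24.4036 + 1.2996 + 4.4521 + 0.4356) = √30.5909.
cos θ = (u·v)/(|u||v|) = -21.4338/(√50.3322·√30.5909) ≈ -0.5462
Cosine distance = 1 - cos θ ≈ 1 - (-0.5462) = 1.5462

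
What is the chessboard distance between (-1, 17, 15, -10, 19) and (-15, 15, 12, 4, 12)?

max(|x_i - y_i|) = max(|-1 - (-15)|, |17 - 15|, |15 - 12|, |-10 - 4|, |19 - 12|) = max(14, 2, 3, 14, 7) = 14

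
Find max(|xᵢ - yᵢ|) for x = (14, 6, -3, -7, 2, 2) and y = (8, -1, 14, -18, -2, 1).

max(|x_i - y_i|) = max(|14 - 8|, |6 - (-1)|, |-3 - 14|, |-7 - (-18)|, |2 - (-2)|, |2 - 1|) = max(6, 7, 17, 11, 4, 1) = 17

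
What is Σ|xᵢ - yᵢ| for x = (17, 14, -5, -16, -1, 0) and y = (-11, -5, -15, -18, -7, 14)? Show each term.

Σ|x_i - y_i| = |17 - (-11)| + |14 - (-5)| + |-5 - (-15)| + |-16 - (-18)| + |-1 - (-7)| + |0 - 14| = 28 + 19 + 10 + 2 + 6 + 14 = 79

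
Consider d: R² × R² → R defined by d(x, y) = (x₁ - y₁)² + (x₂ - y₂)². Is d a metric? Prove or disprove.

No. The squared Euclidean distance fails the triangle inequality. Counterexample: x = (0, 0), y = (4, 5), z = (8, 10). d(x,z) = 8² + 10² = 164, but d(x,y) + d(y,z) = (4² + 5²) + (4² + 5²) = 41 + 41 = 82. Since 164 > 82, the triangle inequality is violated. (Note: √d, the ordinary Euclidean distance, IS a metric.)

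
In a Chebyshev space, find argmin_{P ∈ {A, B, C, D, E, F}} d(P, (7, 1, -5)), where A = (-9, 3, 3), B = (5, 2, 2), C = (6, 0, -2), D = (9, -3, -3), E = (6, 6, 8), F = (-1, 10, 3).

Distances: d(A) = 16, d(B) = 7, d(C) = 3, d(D) = 4, d(E) = 13, d(F) = 9. Nearest: C = (6, 0, -2) with distance 3.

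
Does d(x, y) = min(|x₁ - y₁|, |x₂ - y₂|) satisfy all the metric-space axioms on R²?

No. d fails identity of indiscernibles: take x = (0, 0) and y = (0, 4). Then d(x,y) = min(|0 - 0|, |0 - 4|) = min(0, 4) = 0, yet x ≠ y.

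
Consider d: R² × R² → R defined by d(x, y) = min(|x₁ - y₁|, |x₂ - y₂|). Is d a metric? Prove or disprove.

No. d fails identity of indiscernibles: take x = (-1, 0) and y = (-1, 8). Then d(x,y) = min(|-1 - (-1)|, |0 - 8|) = min(0, 8) = 0, yet x ≠ y.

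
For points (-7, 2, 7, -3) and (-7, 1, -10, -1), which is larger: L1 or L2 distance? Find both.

L1 = |-7 - (-7)| + |2 - 1| + |7 - (-10)| + |-3 - (-1)| = 0 + 1 + 17 + 2 = 20
L2 = √(0² + 1² + 17² + 2²) = √294 ≈ 17.1464
L1 ≥ L2 always (equality iff movement is along one axis); L1 > L2 here.
Ratio L1/L2 = 20/√294 ≈ 1.1664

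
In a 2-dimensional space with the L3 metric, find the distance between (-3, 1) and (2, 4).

(Σ|x_i - y_i|^3)^(1/3) = (|-3 - 2|^3 + |1 - 4|^3)^(1/3)
= (5^3 + 3^3)^(1/3) = (125 + 27)^(1/3) = (152)^(1/3) ≈ 5.3368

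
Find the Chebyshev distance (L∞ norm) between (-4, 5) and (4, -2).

max(|x_i - y_i|) = max(|-4 - 4|, |5 - (-2)|) = max(8, 7) = 8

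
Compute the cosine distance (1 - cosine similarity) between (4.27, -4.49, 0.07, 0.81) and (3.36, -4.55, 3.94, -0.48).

With u = (4.27, -4.49, 0.07, 0.81), v = (3.36, -4.55, 3.94, -0.48):
u·v = 4.27·3.36 + (-4.49)·(-4.55) + 0.07·3.94 + 0.81·(-0.48) = 14.3472 + 20.4295 + 0.2758 + (-0.3888) = 34.6637.
|u| = √(4.27² + (-4.49)² + 0.07² + 0.81²) = √(18.2329 + 20.1601 + 0.0049 + 0.6561) = √39.054, |v| = √(3.36² + (-4.55)² + 3.94² + (-0.48)²) = √(11.2896 + 20.7025 + 15.5236 + 0.2304) = √47.7461.
cos θ = (u·v)/(|u||v|) = 34.6637/(√39.054·√47.7461) ≈ 0.8027
Cosine distance = 1 - cos θ ≈ 1 - 0.8027 = 0.1973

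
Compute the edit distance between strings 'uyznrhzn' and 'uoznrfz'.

Let D[i][j] be the edit distance between the first i characters of 'uyznrhzn' and the first j characters of 'uoznrfz', with D[i][0] = i, D[0][j] = j, and D[i][j] = D[i-1][j-1] if the characters match, else 1 + min(D[i-1][j], D[i][j-1], D[i-1][j-1]). Filling the table (rows: prefixes of 'uyznrhzn', columns: prefixes of 'uoznrfz'):
     ε  u  o  z  n  r  f  z
  ε  0  1  2  3  4  5  6  7
  u  1  0  1  2  3  4  5  6
  y  2  1  1  2  3  4  5  6
  z  3  2  2  1  2  3  4  5
  n  4  3  3  2  1  2  3  4
  r  5  4  4  3  2  1  2  3
  h  6  5  5  4  3  2  2  3
  z  7  6  6  5  4  3  3  2
  n  8  7  7  6  5  4  4  3
The bottom-right entry gives D[8][7] = 3, so no sequence of fewer than 3 edits works. Backtracking through the table gives one optimal edit sequence (3 edits):
  uyznrhzn → uoznrhzn (sub y→o @2)
  uoznrhzn → uoznrfzn (sub h→f @6)
  uoznrfzn → uoznrfz (del n @8)
Edit distance = 3.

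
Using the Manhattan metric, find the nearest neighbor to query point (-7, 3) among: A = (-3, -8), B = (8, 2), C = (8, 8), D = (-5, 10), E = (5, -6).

Distances: d(A) = 15, d(B) = 16, d(C) = 20, d(D) = 9, d(E) = 21. Nearest: D = (-5, 10) with distance 9.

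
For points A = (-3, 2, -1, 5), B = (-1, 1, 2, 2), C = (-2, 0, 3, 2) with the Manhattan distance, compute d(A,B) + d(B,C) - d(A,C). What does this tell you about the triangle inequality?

d(A,B) = 2 + 1 + 3 + 3 = 9, d(B,C) = 1 + 1 + 1 + 0 = 3, d(A,C) = 1 + 2 + 4 + 3 = 10.
d(A,B) + d(B,C) - d(A,C) = 9 + 3 - 10 = 12 - 10 = 2. This is ≥ 0, so the triangle inequality holds for these points.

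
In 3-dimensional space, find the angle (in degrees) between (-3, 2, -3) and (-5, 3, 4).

With u = (-3, 2, -3), v = (-5, 3, 4):
u·v = (-3)·(-5) + 2·3 + (-3)·4 = 15 + 6 + (-12) = 9.
|u| = √((-3)² + 2² + (-3)²) = √22, |v| = √((-5)² + 3² + 4²) = √50, so |u||v| = √(22·50) = √1100.
cos θ = (u·v)/(|u||v|) = 9/√1100 ≈ 0.27136
θ = arccos(0.27136) ≈ 74.25°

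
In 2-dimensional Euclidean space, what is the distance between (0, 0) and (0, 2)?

√(Σ(x_i - y_i)²) = √((0 - 0)² + (0 - 2)²)
= √(0² + (-2)²) = √(0 + 4) = √4 = 2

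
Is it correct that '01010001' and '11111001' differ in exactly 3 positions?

Differing positions: 1, 3, 5. Hamming distance = 3, so the claim is true.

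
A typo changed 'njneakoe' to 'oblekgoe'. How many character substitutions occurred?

Differing positions: 1, 2, 3, 5, 6. Hamming distance = 5.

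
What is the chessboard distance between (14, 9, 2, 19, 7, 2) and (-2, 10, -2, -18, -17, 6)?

max(|x_i - y_i|) = max(|14 - (-2)|, |9 - 10|, |2 - (-2)|, |19 - (-18)|, |7 - (-17)|, |2 - 6|) = max(16, 1, 4, 37, 24, 4) = 37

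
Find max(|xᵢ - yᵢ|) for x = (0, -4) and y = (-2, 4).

max(|x_i - y_i|) = max(|0 - (-2)|, |-4 - 4|) = max(2, 8) = 8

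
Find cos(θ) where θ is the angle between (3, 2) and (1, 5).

With u = (3, 2), v = (1, 5):
u·v = 3·1 + 2·5 = 3 + 10 = 13.
|u| = √(3² + 2²) = √13, |v| = √(1² + 5²) = √26, so |u||v| = √(13·26) = √338.
cos θ = (u·v)/(|u||v|) = 13/√338 ≈ 0.7071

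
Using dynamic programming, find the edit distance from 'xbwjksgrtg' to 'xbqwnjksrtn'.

Let D[i][j] be the edit distance between the first i characters of 'xbwjksgrtg' and the first j characters of 'xbqwnjksrtn', with D[i][0] = i, D[0][j] = j, and D[i][j] = D[i-1][j-1] if the characters match, else 1 + min(D[i-1][j], D[i][j-1], D[i-1][j-1]). Filling the table (rows: prefixes of 'xbwjksgrtg', columns: prefixes of 'xbqwnjksrtn'):
     ε  x  b  q  w  n  j  k  s  r  t  n
  ε  0  1  2  3  4  5  6  7  8  9 10 11
  x  1  0  1  2  3  4  5  6  7  8  9 10
  b  2  1  0  1  2  3  4  5  6  7  8  9
  w  3  2  1  1  1  2  3  4  5  6  7  8
  j  4  3  2  2  2  2  2  3  4  5  6  7
  k  5  4  3  3  3  3  3  2  3  4  5  6
  s  6  5  4  4  4  4  4  3  2  3  4  5
  g  7  6  5  5  5  5  5  4  3  3  4  5
  r  8  7  6  6  6  6  6  5  4  3  4  5
  t  9  8  7  7  7  7  7  6  5  4  3  4
  g 10  9  8  8  8  8  8  7  6  5  4  4
The bottom-right entry gives D[10][11] = 4, so no sequence of fewer than 4 edits works. Backtracking through the table gives one optimal edit sequence (4 edits):
  xbwjksgrtg → xbqwjksgrtg (ins q @3)
  xbqwjksgrtg → xbqwnjksgrtg (ins n @5)
  xbqwnjksgrtg → xbqwnjksrtg (del g @9)
  xbqwnjksrtg → xbqwnjksrtn (sub g→n @11)
Edit distance = 4.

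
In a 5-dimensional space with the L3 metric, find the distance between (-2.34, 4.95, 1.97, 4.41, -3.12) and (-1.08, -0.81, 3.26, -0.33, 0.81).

(Σ|x_i - y_i|^3)^(1/3) = (|-2.34 - (-1.08)|^3 + |4.95 - (-0.81)|^3 + |1.97 - 3.26|^3 + |4.41 - (-0.33)|^3 + |-3.12 - 0.81|^3)^(1/3)
= (1.26^3 + 5.76^3 + 1.29^3 + 4.74^3 + 3.93^3)^(1/3) ≈ (2.0004 + 191.103 + 2.1467 + 106.4964 + 60.6985)^(1/3) = (362.445)^(1/3) ≈ 7.1299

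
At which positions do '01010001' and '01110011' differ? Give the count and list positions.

Differing positions: 3, 7. Hamming distance = 2.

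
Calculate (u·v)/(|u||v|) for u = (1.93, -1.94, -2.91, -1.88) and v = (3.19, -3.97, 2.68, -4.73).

With u = (1.93, -1.94, -2.91, -1.88), v = (3.19, -3.97, 2.68, -4.73):
u·v = 1.93·3.19 + (-1.94)·(-3.97) + (-2.91)·2.68 + (-1.88)·(-4.73) = 6.1567 + 7.7018 + (-7.7988) + 8.8924 = 14.9521.
|u| = √(1.93² + (-1.94)² + (-2.91)² + (-1.88)²) = √(3.7249 + 3.7636 + 8.4681 + 3.5344) = √19.491, |v| = √(3.19² + (-3.97)² + 2.68² + (-4.73)²) = √(10.1761 + 15.7609 + 7.1824 + 22.3729) = √55.4923.
cos θ = (u·v)/(|u||v|) = 14.9521/(√19.491·√55.4923) ≈ 0.4546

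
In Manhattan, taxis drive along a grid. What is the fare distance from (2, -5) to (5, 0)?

Σ|x_i - y_i| = |2 - 5| + |-5 - 0| = 3 + 5 = 8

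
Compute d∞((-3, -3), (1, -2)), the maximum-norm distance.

max(|x_i - y_i|) = max(|-3 - 1|, |-3 - (-2)|) = max(4, 1) = 4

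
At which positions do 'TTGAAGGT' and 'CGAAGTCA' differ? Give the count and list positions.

Differing positions: 1, 2, 3, 5, 6, 7, 8. Hamming distance = 7.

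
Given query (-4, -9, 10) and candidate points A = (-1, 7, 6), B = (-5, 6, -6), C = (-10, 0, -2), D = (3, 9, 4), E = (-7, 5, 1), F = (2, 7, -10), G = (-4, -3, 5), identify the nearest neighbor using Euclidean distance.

Distances: d(A) ≈ 16.7631, d(B) ≈ 21.9545, d(C) ≈ 16.1555, d(D) ≈ 20.2237, d(E) ≈ 16.9115, d(F) ≈ 26.3059, d(G) ≈ 7.8102. Nearest: G = (-4, -3, 5) with distance 7.8102.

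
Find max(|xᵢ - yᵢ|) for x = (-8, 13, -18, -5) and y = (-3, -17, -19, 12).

max(|x_i - y_i|) = max(|-8 - (-3)|, |13 - (-17)|, |-18 - (-19)|, |-5 - 12|) = max(5, 30, 1, 17) = 30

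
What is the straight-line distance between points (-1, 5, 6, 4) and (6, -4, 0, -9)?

√(Σ(x_i - y_i)²) = √((-1 - 6)² + (5 - (-4))² + (6 - 0)² + (4 - (-9))²)
= √((-7)² + 9² + 6² + 13²) = √(49 + 81 + 36 + 169) = √335 ≈ 18.303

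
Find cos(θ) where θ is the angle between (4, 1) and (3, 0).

With u = (4, 1), v = (3, 0):
u·v = 4·3 + 1·0 = 12 + 0 = 12.
|u| = √(4² + 1²) = √17, |v| = √(3² + 0²) = √9, so |u||v| = √(17·9) = √153.
cos θ = (u·v)/(|u||v|) = 12/√153 ≈ 0.9701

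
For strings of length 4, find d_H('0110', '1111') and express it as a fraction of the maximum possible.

Differing positions: 1, 4. Hamming distance = 2. The maximum possible Hamming distance for length-4 strings is 4, so d_H/4 = 2/4 = 0.5.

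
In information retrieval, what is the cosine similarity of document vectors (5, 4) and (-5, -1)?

With u = (5, 4), v = (-5, -1):
u·v = 5·(-5) + 4·(-1) = (-25) + (-4) = -29.
|u| = √(5² + 4²) = √41, |v| = √((-5)² + (-1)²) = √26, so |u||v| = √(41·26) = √1066.
cos θ = (u·v)/(|u||v|) = -29/√1066 ≈ -0.8882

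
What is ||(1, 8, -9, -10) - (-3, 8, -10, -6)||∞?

max(|x_i - y_i|) = max(|1 - (-3)|, |8 - 8|, |-9 - (-10)|, |-10 - (-6)|) = max(4, 0, 1, 4) = 4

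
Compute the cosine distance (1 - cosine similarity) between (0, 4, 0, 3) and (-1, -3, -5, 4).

With u = (0, 4, 0, 3), v = (-1, -3, -5, 4):
u·v = 0·(-1) + 4·(-3) + 0·(-5) + 3·4 = 0 + (-12) + 0 + 12 = 0.
|u| = √(0² + 4² + 0² + 3²) = √25, |v| = √((-1)² + (-3)² + (-5)² + 4²) = √51, so |u||v| = √(25·51) = √1275.
cos θ = (u·v)/(|u||v|) = 0/√1275 = 0
Cosine distance = 1 - cos θ = 1 - 0 = 1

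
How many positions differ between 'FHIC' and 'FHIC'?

Differing positions: none. Hamming distance = 0.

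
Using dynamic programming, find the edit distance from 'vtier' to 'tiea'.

Let D[i][j] be the edit distance between the first i characters of 'vtier' and the first j characters of 'tiea', with D[i][0] = i, D[0][j] = j, and D[i][j] = D[i-1][j-1] if the characters match, else 1 + min(D[i-1][j], D[i][j-1], D[i-1][j-1]). Filling the table (rows: prefixes of 'vtier', columns: prefixes of 'tiea'):
     ε  t  i  e  a
  ε  0  1  2  3  4
  v  1  1  2  3  4
  t  2  1  2  3  4
  i  3  2  1  2  3
  e  4  3  2  1  2
  r  5  4  3  2  2
The bottom-right entry gives D[5][4] = 2, so no sequence of fewer than 2 edits works. Backtracking through the table gives one optimal edit sequence (2 edits):
  vtier → tier (del v @1)
  tier → tiea (sub r→a @4)
Edit distance = 2.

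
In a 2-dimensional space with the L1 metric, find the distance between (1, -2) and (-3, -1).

Σ|x_i - y_i| = |1 - (-3)| + |-2 - (-1)| = 4 + 1 = 5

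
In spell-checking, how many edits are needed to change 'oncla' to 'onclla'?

Let D[i][j] be the edit distance between the first i characters of 'oncla' and the first j characters of 'onclla', with D[i][0] = i, D[0][j] = j, and D[i][j] = D[i-1][j-1] if the characters match, else 1 + min(D[i-1][j], D[i][j-1], D[i-1][j-1]). Filling the table (rows: prefixes of 'oncla', columns: prefixes of 'onclla'):
     ε  o  n  c  l  l  a
  ε  0  1  2  3  4  5  6
  o  1  0  1  2  3  4  5
  n  2  1  0  1  2  3  4
  c  3  2  1  0  1  2  3
  l  4  3  2  1  0  1  2
  a  5  4  3  2  1  1  1
The bottom-right entry gives D[5][6] = 1, so no sequence of fewer than 1 edit works. Backtracking through the table gives one optimal edit sequence (1 edit):
  oncla → onclla (ins l @4)
Edit distance = 1.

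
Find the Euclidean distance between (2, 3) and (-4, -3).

√(Σ(x_i - y_i)²) = √((2 - (-4))² + (3 - (-3))²)
= √(6² + 6²) = √(36 + 36) = √72 ≈ 8.4853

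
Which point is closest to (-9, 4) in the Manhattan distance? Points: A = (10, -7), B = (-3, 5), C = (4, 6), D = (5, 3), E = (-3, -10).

Distances: d(A) = 30, d(B) = 7, d(C) = 15, d(D) = 15, d(E) = 20. Nearest: B = (-3, 5) with distance 7.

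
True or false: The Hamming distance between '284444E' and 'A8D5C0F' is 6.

Differing positions: 1, 3, 4, 5, 6, 7. Hamming distance = 6, so the claim is true.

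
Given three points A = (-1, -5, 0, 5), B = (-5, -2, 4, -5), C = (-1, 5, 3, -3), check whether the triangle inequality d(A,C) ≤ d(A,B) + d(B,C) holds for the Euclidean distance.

d(A,B) = √(4² + 3² + 4² + 10²) = √141 ≈ 11.8743, d(B,C) = √(4² + 7² + 1² + 2²) = √70 ≈ 8.3666, d(A,C) = √(0² + 10² + 3² + 8²) = √173 ≈ 13.1529.
d(A,C) ≈ 13.1529 ≤ 11.8743 + 8.3666 = 20.2409. Triangle inequality is satisfied.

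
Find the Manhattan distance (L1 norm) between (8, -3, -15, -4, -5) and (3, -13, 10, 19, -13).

Σ|x_i - y_i| = |8 - 3| + |-3 - (-13)| + |-15 - 10| + |-4 - 19| + |-5 - (-13)| = 5 + 10 + 25 + 23 + 8 = 71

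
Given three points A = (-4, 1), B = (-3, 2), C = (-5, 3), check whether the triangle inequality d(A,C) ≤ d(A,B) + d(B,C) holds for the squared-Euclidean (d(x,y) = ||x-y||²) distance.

d(A,B) = 1² + 1² = 2, d(B,C) = 2² + 1² = 5, d(A,C) = 1² + 2² = 5.
d(A,C) = 5 ≤ 2 + 5 = 7. Triangle inequality is satisfied.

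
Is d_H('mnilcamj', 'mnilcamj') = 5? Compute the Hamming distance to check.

Differing positions: none. Hamming distance = 0, so the claim that d_H = 5 is false.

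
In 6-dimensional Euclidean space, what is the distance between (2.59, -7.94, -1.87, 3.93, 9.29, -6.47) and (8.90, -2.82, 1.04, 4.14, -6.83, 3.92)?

√(Σ(x_i - y_i)²) = √((2.59 - 8.9)² + (-7.94 - (-2.82))² + (-1.87 - 1.04)² + (3.93 - 4.14)² + (9.29 - (-6.83))² + (-6.47 - 3.92)²)
= √((-6.31)² + (-5.12)² + (-2.91)² + (-0.21)² + 16.12² + (-10.39)²) = √(39.8161 + 26.2144 + 8.4681 + 0.0441 + 259.8544 + 107.9521) = √442.3492 ≈ 21.0321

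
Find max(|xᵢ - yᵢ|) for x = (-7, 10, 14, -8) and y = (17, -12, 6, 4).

max(|x_i - y_i|) = max(|-7 - 17|, |10 - (-12)|, |14 - 6|, |-8 - 4|) = max(24, 22, 8, 12) = 24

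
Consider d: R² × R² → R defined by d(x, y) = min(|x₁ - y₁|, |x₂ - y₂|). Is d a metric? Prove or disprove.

No. d fails identity of indiscernibles: take x = (-1, 0) and y = (-1, 2). Then d(x,y) = min(|-1 - (-1)|, |0 - 2|) = min(0, 2) = 0, yet x ≠ y.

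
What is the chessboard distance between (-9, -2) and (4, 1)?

max(|x_i - y_i|) = max(|-9 - 4|, |-2 - 1|) = max(13, 3) = 13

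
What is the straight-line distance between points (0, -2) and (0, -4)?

√(Σ(x_i - y_i)²) = √((0 - 0)² + (-2 - (-4))²)
= √(0² + 2²) = √(0 + 4) = √4 = 2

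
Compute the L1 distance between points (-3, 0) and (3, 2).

Σ|x_i - y_i| = |-3 - 3| + |0 - 2| = 6 + 2 = 8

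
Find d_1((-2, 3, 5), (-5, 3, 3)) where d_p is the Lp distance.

Σ|x_i - y_i| = |-2 - (-5)| + |3 - 3| + |5 - 3| = 3 + 0 + 2 = 5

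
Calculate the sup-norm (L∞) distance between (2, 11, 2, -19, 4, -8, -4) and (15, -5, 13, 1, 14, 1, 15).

max(|x_i - y_i|) = max(|2 - 15|, |11 - (-5)|, |2 - 13|, |-19 - 1|, |4 - 14|, |-8 - 1|, |-4 - 15|) = max(13, 16, 11, 20, 10, 9, 19) = 20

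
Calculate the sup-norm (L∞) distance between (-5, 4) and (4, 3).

max(|x_i - y_i|) = max(|-5 - 4|, |4 - 3|) = max(9, 1) = 9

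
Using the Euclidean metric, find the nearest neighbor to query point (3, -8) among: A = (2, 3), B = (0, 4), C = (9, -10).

Distances: d(A) ≈ 11.0454, d(B) ≈ 12.3693, d(C) ≈ 6.3246. Nearest: C = (9, -10) with distance 6.3246.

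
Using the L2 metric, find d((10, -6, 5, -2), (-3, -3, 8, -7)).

√(Σ(x_i - y_i)²) = √((10 - (-3))² + (-6 - (-3))² + (5 - 8)² + (-2 - (-7))²)
= √(13² + (-3)² + (-3)² + 5²) = √(169 + 9 + 9 + 25) = √212 ≈ 14.5602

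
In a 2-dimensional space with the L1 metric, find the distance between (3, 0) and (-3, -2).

Σ|x_i - y_i| = |3 - (-3)| + |0 - (-2)| = 6 + 2 = 8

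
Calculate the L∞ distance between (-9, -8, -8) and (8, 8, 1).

max(|x_i - y_i|) = max(|-9 - 8|, |-8 - 8|, |-8 - 1|) = max(17, 16, 9) = 17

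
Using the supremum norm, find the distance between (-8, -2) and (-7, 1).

max(|x_i - y_i|) = max(|-8 - (-7)|, |-2 - 1|) = max(1, 3) = 3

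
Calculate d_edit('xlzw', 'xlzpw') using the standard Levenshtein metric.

Let D[i][j] be the edit distance between the first i characters of 'xlzw' and the first j characters of 'xlzpw', with D[i][0] = i, D[0][j] = j, and D[i][j] = D[i-1][j-1] if the characters match, else 1 + min(D[i-1][j], D[i][j-1], D[i-1][j-1]). Filling the table (rows: prefixes of 'xlzw', columns: prefixes of 'xlzpw'):
     ε  x  l  z  p  w
  ε  0  1  2  3  4  5
  x  1  0  1  2  3  4
  l  2  1  0  1  2  3
  z  3  2  1  0  1  2
  w  4  3  2  1  1  1
The bottom-right entry gives D[4][5] = 1, so no sequence of fewer than 1 edit works. Backtracking through the table gives one optimal edit sequence (1 edit):
  xlzw → xlzpw (ins p @4)
Edit distance = 1.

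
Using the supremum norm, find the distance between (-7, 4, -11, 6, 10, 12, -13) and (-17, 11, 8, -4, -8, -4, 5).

max(|x_i - y_i|) = max(|-7 - (-17)|, |4 - 11|, |-11 - 8|, |6 - (-4)|, |10 - (-8)|, |12 - (-4)|, |-13 - 5|) = max(10, 7, 19, 10, 18, 16, 18) = 19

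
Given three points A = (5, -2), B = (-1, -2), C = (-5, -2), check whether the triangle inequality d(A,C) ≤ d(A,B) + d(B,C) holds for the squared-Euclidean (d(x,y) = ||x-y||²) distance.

d(A,B) = 6² + 0² = 36, d(B,C) = 4² + 0² = 16, d(A,C) = 10² + 0² = 100.
d(A,C) = 100 > 36 + 16 = 52. Triangle inequality is VIOLATED. (Squared-Euclidean is not a metric — this is a counterexample.)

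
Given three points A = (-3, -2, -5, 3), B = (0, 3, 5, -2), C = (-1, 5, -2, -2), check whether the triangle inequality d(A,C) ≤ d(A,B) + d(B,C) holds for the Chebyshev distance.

d(A,B) = max(3, 5, 10, 5) = 10, d(B,C) = max(1, 2, 7, 0) = 7, d(A,C) = max(2, 7, 3, 5) = 7.
d(A,C) = 7 ≤ 10 + 7 = 17. Triangle inequality is satisfied.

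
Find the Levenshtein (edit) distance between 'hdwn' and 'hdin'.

Let D[i][j] be the edit distance between the first i characters of 'hdwn' and the first j characters of 'hdin', with D[i][0] = i, D[0][j] = j, and D[i][j] = D[i-1][j-1] if the characters match, else 1 + min(D[i-1][j], D[i][j-1], D[i-1][j-1]). Filling the table (rows: prefixes of 'hdwn', columns: prefixes of 'hdin'):
     ε  h  d  i  n
  ε  0  1  2  3  4
  h  1  0  1  2  3
  d  2  1  0  1  2
  w  3  2  1  1  2
  n  4  3  2  2  1
The bottom-right entry gives D[4][4] = 1, so no sequence of fewer than 1 edit works. Backtracking through the table gives one optimal edit sequence (1 edit):
  hdwn → hdin (sub w→i @3)
Edit distance = 1.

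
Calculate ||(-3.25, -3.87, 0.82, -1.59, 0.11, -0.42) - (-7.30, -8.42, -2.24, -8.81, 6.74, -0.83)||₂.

√(Σ(x_i - y_i)²) = √((-3.25 - (-7.3))² + (-3.87 - (-8.42))² + (0.82 - (-2.24))² + (-1.59 - (-8.81))² + (0.11 - 6.74)² + (-0.42 - (-0.83))²)
= √(4.05² + 4.55² + 3.06² + 7.22² + (-6.63)² + 0.41²) = √(16.4025 + 20.7025 + 9.3636 + 52.1284 + 43.9569 + 0.1681) = √142.722 ≈ 11.9466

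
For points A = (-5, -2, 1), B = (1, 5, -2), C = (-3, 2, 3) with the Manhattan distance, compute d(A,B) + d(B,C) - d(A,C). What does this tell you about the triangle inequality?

d(A,B) = 6 + 7 + 3 = 16, d(B,C) = 4 + 3 + 5 = 12, d(A,C) = 2 + 4 + 2 = 8.
d(A,B) + d(B,C) - d(A,C) = 16 + 12 - 8 = 28 - 8 = 20. This is ≥ 0, so the triangle inequality holds for these points.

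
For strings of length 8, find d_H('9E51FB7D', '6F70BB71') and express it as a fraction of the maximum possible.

Differing positions: 1, 2, 3, 4, 5, 8. Hamming distance = 6. The maximum possible Hamming distance for length-8 strings is 8, so d_H/8 = 6/8 = 0.75.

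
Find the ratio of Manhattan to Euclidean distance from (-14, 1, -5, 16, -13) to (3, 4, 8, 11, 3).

L1 = |-14 - 3| + |1 - 4| + |-5 - 8| + |16 - 11| + |-13 - 3| = 17 + 3 + 13 + 5 + 16 = 54
L2 = √(17² + 3² + 13² + 5² + 16²) = √748 ≈ 27.3496
L1 ≥ L2 always (equality iff movement is along one axis); L1 > L2 here.
Ratio L1/L2 = 54/√748 ≈ 1.9744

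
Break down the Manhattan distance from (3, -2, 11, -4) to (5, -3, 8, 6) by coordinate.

Σ|x_i - y_i| = |3 - 5| + |-2 - (-3)| + |11 - 8| + |-4 - 6| = 2 + 1 + 3 + 10 = 16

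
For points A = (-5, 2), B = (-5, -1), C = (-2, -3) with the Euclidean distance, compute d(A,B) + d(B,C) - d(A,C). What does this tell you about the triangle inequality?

d(A,B) = √(0² + 3²) = √9 = 3, d(B,C) = √(3² + 2²) = √13 ≈ 3.6056, d(A,C) = √(3² + 5²) = √34 ≈ 5.831.
d(A,B) + d(B,C) - d(A,C) = 3 + 3.6056 - 5.831 = 6.6056 - 5.831 = 0.7746 (to 4 decimal places). This is ≥ 0, so the triangle inequality holds for these points.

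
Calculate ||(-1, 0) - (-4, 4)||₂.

√(Σ(x_i - y_i)²) = √((-1 - (-4))² + (0 - 4)²)
= √(3² + (-4)²) = √(9 + 16) = √25 = 5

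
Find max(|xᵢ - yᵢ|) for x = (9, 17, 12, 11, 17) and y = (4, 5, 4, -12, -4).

max(|x_i - y_i|) = max(|9 - 4|, |17 - 5|, |12 - 4|, |11 - (-12)|, |17 - (-4)|) = max(5, 12, 8, 23, 21) = 23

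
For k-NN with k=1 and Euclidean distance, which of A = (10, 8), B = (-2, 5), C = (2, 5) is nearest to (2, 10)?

Distances: d(A) ≈ 8.2462, d(B) ≈ 6.4031, d(C) = 5. Nearest: C = (2, 5) with distance 5.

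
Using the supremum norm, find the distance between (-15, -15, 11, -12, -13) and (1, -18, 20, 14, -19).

max(|x_i - y_i|) = max(|-15 - 1|, |-15 - (-18)|, |11 - 20|, |-12 - 14|, |-13 - (-19)|) = max(16, 3, 9, 26, 6) = 26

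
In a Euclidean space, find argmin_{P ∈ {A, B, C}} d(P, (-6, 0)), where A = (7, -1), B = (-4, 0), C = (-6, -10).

Distances: d(A) ≈ 13.0384, d(B) = 2, d(C) = 10. Nearest: B = (-4, 0) with distance 2.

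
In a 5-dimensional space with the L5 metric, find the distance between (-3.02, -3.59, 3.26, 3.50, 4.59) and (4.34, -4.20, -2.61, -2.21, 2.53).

(Σ|x_i - y_i|^5)^(1/5) = (|-3.02 - 4.34|^5 + |-3.59 - (-4.2)|^5 + |3.26 - (-2.61)|^5 + |3.5 - (-2.21)|^5 + |4.59 - 2.53|^5)^(1/5)
= (7.36^5 + 0.61^5 + 5.87^5 + 5.71^5 + 2.06^5)^(1/5) ≈ (21596.7834 + 0.0845 + 6969.3216 + 6069.8861 + 37.0968)^(1/5) = (34673.1724)^(1/5) ≈ 8.0909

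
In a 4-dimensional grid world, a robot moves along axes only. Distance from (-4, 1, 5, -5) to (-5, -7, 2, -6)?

Σ|x_i - y_i| = |-4 - (-5)| + |1 - (-7)| + |5 - 2| + |-5 - (-6)| = 1 + 8 + 3 + 1 = 13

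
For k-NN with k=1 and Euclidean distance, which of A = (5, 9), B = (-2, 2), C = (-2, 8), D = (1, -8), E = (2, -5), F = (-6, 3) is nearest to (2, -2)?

Distances: d(A) ≈ 11.4018, d(B) ≈ 5.6569, d(C) ≈ 10.7703, d(D) ≈ 6.0828, d(E) = 3, d(F) ≈ 9.434. Nearest: E = (2, -5) with distance 3.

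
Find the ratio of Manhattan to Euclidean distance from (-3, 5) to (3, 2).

L1 = |-3 - 3| + |5 - 2| = 6 + 3 = 9
L2 = √(6² + 3²) = √45 ≈ 6.7082
L1 ≥ L2 always (equality iff movement is along one axis); L1 > L2 here.
Ratio L1/L2 = 9/√45 ≈ 1.3416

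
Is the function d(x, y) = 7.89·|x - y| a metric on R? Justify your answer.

Yes. Since |x - y| is a metric on R and 7.89 > 0, the positive scalar multiple 7.89·|x - y| is also a metric: scaling by a positive constant preserves non-negativity, identity (d=0 ⟺ |x-y|=0 ⟺ x=y), symmetry, and the triangle inequality.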